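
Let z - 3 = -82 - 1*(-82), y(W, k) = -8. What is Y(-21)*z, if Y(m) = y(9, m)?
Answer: -24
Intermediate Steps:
Y(m) = -8
z = 3 (z = 3 + (-82 - 1*(-82)) = 3 + (-82 + 82) = 3 + 0 = 3)
Y(-21)*z = -8*3 = -24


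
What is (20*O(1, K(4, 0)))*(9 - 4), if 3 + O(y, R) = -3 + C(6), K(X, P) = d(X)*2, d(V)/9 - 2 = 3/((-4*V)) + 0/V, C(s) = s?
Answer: 0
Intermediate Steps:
d(V) = 18 - 27/(4*V) (d(V) = 18 + 9*(3/((-4*V)) + 0/V) = 18 + 9*(3*(-1/(4*V)) + 0) = 18 + 9*(-3/(4*V) + 0) = 18 + 9*(-3/(4*V)) = 18 - 27/(4*V))
K(X, P) = 36 - 27/(2*X) (K(X, P) = (18 - 27/(4*X))*2 = 36 - 27/(2*X))
O(y, R) = 0 (O(y, R) = -3 + (-3 + 6) = -3 + 3 = 0)
(20*O(1, K(4, 0)))*(9 - 4) = (20*0)*(9 - 4) = 0*5 = 0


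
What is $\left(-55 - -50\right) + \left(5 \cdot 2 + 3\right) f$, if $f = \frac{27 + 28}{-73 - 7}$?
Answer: $- \frac{223}{16} \approx -13.938$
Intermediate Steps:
$f = - \frac{11}{16}$ ($f = \frac{55}{-80} = 55 \left(- \frac{1}{80}\right) = - \frac{11}{16} \approx -0.6875$)
$\left(-55 - -50\right) + \left(5 \cdot 2 + 3\right) f = \left(-55 - -50\right) + \left(5 \cdot 2 + 3\right) \left(- \frac{11}{16}\right) = \left(-55 + 50\right) + \left(10 + 3\right) \left(- \frac{11}{16}\right) = -5 + 13 \left(- \frac{11}{16}\right) = -5 - \frac{143}{16} = - \frac{223}{16}$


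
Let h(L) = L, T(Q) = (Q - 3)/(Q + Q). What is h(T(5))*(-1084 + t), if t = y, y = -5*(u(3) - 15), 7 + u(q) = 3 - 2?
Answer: -979/5 ≈ -195.80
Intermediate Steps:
u(q) = -6 (u(q) = -7 + (3 - 2) = -7 + 1 = -6)
T(Q) = (-3 + Q)/(2*Q) (T(Q) = (-3 + Q)/((2*Q)) = (-3 + Q)*(1/(2*Q)) = (-3 + Q)/(2*Q))
y = 105 (y = -5*(-6 - 15) = -5*(-21) = 105)
t = 105
h(T(5))*(-1084 + t) = ((1/2)*(-3 + 5)/5)*(-1084 + 105) = ((1/2)*(1/5)*2)*(-979) = (1/5)*(-979) = -979/5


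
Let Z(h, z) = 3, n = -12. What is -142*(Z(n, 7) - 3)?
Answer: 0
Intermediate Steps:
-142*(Z(n, 7) - 3) = -142*(3 - 3) = -142*0 = 0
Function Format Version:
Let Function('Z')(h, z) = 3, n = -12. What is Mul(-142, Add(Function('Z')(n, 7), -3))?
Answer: 0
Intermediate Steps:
Mul(-142, Add(Function('Z')(n, 7), -3)) = Mul(-142, Add(3, -3)) = Mul(-142, 0) = 0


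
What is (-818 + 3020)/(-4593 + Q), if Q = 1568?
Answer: -2202/3025 ≈ -0.72793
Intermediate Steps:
(-818 + 3020)/(-4593 + Q) = (-818 + 3020)/(-4593 + 1568) = 2202/(-3025) = 2202*(-1/3025) = -2202/3025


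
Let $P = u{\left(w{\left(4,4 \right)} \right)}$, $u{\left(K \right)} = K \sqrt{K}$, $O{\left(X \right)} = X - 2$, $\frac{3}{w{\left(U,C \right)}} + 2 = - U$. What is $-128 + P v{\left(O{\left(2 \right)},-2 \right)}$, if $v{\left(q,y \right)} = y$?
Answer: $-128 + \frac{i \sqrt{2}}{2} \approx -128.0 + 0.70711 i$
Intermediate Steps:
$w{\left(U,C \right)} = \frac{3}{-2 - U}$
$O{\left(X \right)} = -2 + X$
$u{\left(K \right)} = K^{\frac{3}{2}}$
$P = - \frac{i \sqrt{2}}{4}$ ($P = \left(- \frac{3}{2 + 4}\right)^{\frac{3}{2}} = \left(- \frac{3}{6}\right)^{\frac{3}{2}} = \left(\left(-3\right) \frac{1}{6}\right)^{\frac{3}{2}} = \left(- \frac{1}{2}\right)^{\frac{3}{2}} = - \frac{i \sqrt{2}}{4} \approx - 0.35355 i$)
$-128 + P v{\left(O{\left(2 \right)},-2 \right)} = -128 + - \frac{i \sqrt{2}}{4} \left(-2\right) = -128 + \frac{i \sqrt{2}}{2}$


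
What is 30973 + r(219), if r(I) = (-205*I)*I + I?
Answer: -9800813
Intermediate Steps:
r(I) = I - 205*I² (r(I) = -205*I² + I = I - 205*I²)
30973 + r(219) = 30973 + 219*(1 - 205*219) = 30973 + 219*(1 - 44895) = 30973 + 219*(-44894) = 30973 - 9831786 = -9800813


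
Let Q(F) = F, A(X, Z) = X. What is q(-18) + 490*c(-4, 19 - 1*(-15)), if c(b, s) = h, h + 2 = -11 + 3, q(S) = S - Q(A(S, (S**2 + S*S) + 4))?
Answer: -4900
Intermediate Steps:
q(S) = 0 (q(S) = S - S = 0)
h = -10 (h = -2 + (-11 + 3) = -2 - 8 = -10)
c(b, s) = -10
q(-18) + 490*c(-4, 19 - 1*(-15)) = 0 + 490*(-10) = 0 - 4900 = -4900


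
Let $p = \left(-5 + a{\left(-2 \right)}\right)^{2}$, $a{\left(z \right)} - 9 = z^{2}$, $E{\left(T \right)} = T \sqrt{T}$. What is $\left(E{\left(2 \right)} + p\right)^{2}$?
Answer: $4104 + 256 \sqrt{2} \approx 4466.0$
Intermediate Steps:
$E{\left(T \right)} = T^{\frac{3}{2}}$
$a{\left(z \right)} = 9 + z^{2}$
$p = 64$ ($p = \left(-5 + \left(9 + \left(-2\right)^{2}\right)\right)^{2} = \left(-5 + \left(9 + 4\right)\right)^{2} = \left(-5 + 13\right)^{2} = 8^{2} = 64$)
$\left(E{\left(2 \right)} + p\right)^{2} = \left(2^{\frac{3}{2}} + 64\right)^{2} = \left(2 \sqrt{2} + 64\right)^{2} = \left(64 + 2 \sqrt{2}\right)^{2}$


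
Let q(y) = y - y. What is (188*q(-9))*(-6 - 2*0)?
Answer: 0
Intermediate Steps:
q(y) = 0
(188*q(-9))*(-6 - 2*0) = (188*0)*(-6 - 2*0) = 0*(-6 + 0) = 0*(-6) = 0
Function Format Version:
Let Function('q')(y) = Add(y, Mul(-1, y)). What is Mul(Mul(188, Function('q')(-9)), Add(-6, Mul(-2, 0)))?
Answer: 0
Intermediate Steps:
Function('q')(y) = 0
Mul(Mul(188, Function('q')(-9)), Add(-6, Mul(-2, 0))) = Mul(Mul(188, 0), Add(-6, Mul(-2, 0))) = Mul(0, Add(-6, 0)) = Mul(0, -6) = 0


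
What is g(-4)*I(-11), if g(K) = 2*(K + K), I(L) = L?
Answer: 176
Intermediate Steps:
g(K) = 4*K (g(K) = 2*(2*K) = 4*K)
g(-4)*I(-11) = (4*(-4))*(-11) = -16*(-11) = 176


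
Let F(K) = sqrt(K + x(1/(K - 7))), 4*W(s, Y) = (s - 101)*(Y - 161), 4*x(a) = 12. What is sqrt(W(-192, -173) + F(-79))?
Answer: sqrt(97862 + 8*I*sqrt(19))/2 ≈ 156.41 + 0.027868*I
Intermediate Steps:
x(a) = 3 (x(a) = (1/4)*12 = 3)
W(s, Y) = (-161 + Y)*(-101 + s)/4 (W(s, Y) = ((s - 101)*(Y - 161))/4 = ((-101 + s)*(-161 + Y))/4 = ((-161 + Y)*(-101 + s))/4 = (-161 + Y)*(-101 + s)/4)
F(K) = sqrt(3 + K) (F(K) = sqrt(K + 3) = sqrt(3 + K))
sqrt(W(-192, -173) + F(-79)) = sqrt((16261/4 - 161/4*(-192) - 101/4*(-173) + (1/4)*(-173)*(-192)) + sqrt(3 - 79)) = sqrt((16261/4 + 7728 + 17473/4 + 8304) + sqrt(-76)) = sqrt(48931/2 + 2*I*sqrt(19))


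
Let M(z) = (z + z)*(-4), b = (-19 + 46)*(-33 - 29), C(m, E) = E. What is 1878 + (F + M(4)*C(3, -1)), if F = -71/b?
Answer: 3197411/1674 ≈ 1910.0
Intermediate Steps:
b = -1674 (b = 27*(-62) = -1674)
F = 71/1674 (F = -71/(-1674) = -71*(-1/1674) = 71/1674 ≈ 0.042413)
M(z) = -8*z (M(z) = (2*z)*(-4) = -8*z)
1878 + (F + M(4)*C(3, -1)) = 1878 + (71/1674 - 8*4*(-1)) = 1878 + (71/1674 - 32*(-1)) = 1878 + (71/1674 + 32) = 1878 + 53639/1674 = 3197411/1674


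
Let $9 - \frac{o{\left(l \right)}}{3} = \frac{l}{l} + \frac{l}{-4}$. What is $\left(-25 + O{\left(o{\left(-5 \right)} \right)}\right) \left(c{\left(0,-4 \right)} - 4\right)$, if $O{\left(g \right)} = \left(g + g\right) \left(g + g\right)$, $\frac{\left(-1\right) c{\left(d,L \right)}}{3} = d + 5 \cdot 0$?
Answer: $-6461$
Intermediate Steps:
$o{\left(l \right)} = 24 + \frac{3 l}{4}$ ($o{\left(l \right)} = 27 - 3 \left(\frac{l}{l} + \frac{l}{-4}\right) = 27 - 3 \left(1 + l \left(- \frac{1}{4}\right)\right) = 27 - 3 \left(1 - \frac{l}{4}\right) = 27 + \left(-3 + \frac{3 l}{4}\right) = 24 + \frac{3 l}{4}$)
$c{\left(d,L \right)} = - 3 d$ ($c{\left(d,L \right)} = - 3 \left(d + 5 \cdot 0\right) = - 3 \left(d + 0\right) = - 3 d$)
$O{\left(g \right)} = 4 g^{2}$ ($O{\left(g \right)} = 2 g 2 g = 4 g^{2}$)
$\left(-25 + O{\left(o{\left(-5 \right)} \right)}\right) \left(c{\left(0,-4 \right)} - 4\right) = \left(-25 + 4 \left(24 + \frac{3}{4} \left(-5\right)\right)^{2}\right) \left(\left(-3\right) 0 - 4\right) = \left(-25 + 4 \left(24 - \frac{15}{4}\right)^{2}\right) \left(0 - 4\right) = \left(-25 + 4 \left(\frac{81}{4}\right)^{2}\right) \left(-4\right) = \left(-25 + 4 \cdot \frac{6561}{16}\right) \left(-4\right) = \left(-25 + \frac{6561}{4}\right) \left(-4\right) = \frac{6461}{4} \left(-4\right) = -6461$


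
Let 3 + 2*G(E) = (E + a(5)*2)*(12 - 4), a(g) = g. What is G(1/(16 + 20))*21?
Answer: 4865/6 ≈ 810.83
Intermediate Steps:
G(E) = 77/2 + 4*E (G(E) = -3/2 + ((E + 5*2)*(12 - 4))/2 = -3/2 + ((E + 10)*8)/2 = -3/2 + ((10 + E)*8)/2 = -3/2 + (80 + 8*E)/2 = -3/2 + (40 + 4*E) = 77/2 + 4*E)
G(1/(16 + 20))*21 = (77/2 + 4/(16 + 20))*21 = (77/2 + 4/36)*21 = (77/2 + 4*(1/36))*21 = (77/2 + ⅑)*21 = (695/18)*21 = 4865/6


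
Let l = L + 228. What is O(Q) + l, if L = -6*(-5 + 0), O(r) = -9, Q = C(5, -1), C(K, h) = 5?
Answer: 249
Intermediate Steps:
Q = 5
L = 30 (L = -6*(-5) = 30)
l = 258 (l = 30 + 228 = 258)
O(Q) + l = -9 + 258 = 249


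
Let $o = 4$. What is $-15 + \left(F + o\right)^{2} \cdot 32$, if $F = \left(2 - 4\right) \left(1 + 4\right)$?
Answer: $1137$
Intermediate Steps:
$F = -10$ ($F = \left(-2\right) 5 = -10$)
$-15 + \left(F + o\right)^{2} \cdot 32 = -15 + \left(-10 + 4\right)^{2} \cdot 32 = -15 + \left(-6\right)^{2} \cdot 32 = -15 + 36 \cdot 32 = -15 + 1152 = 1137$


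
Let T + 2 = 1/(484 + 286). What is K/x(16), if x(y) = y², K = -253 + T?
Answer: -196349/197120 ≈ -0.99609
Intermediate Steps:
T = -1539/770 (T = -2 + 1/(484 + 286) = -2 + 1/770 = -1539/770 ≈ -1.9987)
K = -196349/770 (K = -253 - 1539/770 = -196349/770 ≈ -255.00)
K/x(16) = -196349/(770*(16²)) = -196349/770/256 = -196349/770*1/256 = -196349/197120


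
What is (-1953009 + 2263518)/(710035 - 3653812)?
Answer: -103503/981259 ≈ -0.10548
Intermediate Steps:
(-1953009 + 2263518)/(710035 - 3653812) = 310509/(-2943777) = 310509*(-1/2943777) = -103503/981259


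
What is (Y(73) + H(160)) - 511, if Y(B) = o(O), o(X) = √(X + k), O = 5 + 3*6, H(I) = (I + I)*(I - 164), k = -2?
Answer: -1791 + √21 ≈ -1786.4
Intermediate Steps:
H(I) = 2*I*(-164 + I) (H(I) = (2*I)*(-164 + I) = 2*I*(-164 + I))
O = 23 (O = 5 + 18 = 23)
o(X) = √(-2 + X) (o(X) = √(X - 2) = √(-2 + X))
Y(B) = √21 (Y(B) = √(-2 + 23) = √21)
(Y(73) + H(160)) - 511 = (√21 + 2*160*(-164 + 160)) - 511 = (√21 + 2*160*(-4)) - 511 = (√21 - 1280) - 511 = (-1280 + √21) - 511 = -1791 + √21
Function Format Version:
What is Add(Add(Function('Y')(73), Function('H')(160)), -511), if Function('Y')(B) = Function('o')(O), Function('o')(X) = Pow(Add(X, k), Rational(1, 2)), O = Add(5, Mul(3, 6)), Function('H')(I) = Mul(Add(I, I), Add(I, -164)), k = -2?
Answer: Add(-1791, Pow(21, Rational(1, 2))) ≈ -1786.4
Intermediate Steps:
Function('H')(I) = Mul(2, I, Add(-164, I)) (Function('H')(I) = Mul(Mul(2, I), Add(-164, I)) = Mul(2, I, Add(-164, I)))
O = 23 (O = Add(5, 18) = 23)
Function('o')(X) = Pow(Add(-2, X), Rational(1, 2)) (Function('o')(X) = Pow(Add(X, -2), Rational(1, 2)) = Pow(Add(-2, X), Rational(1, 2)))
Function('Y')(B) = Pow(21, Rational(1, 2)) (Function('Y')(B) = Pow(Add(-2, 23), Rational(1, 2)) = Pow(21, Rational(1, 2)))
Add(Add(Function('Y')(73), Function('H')(160)), -511) = Add(Add(Pow(21, Rational(1, 2)), Mul(2, 160, Add(-164, 160))), -511) = Add(Add(Pow(21, Rational(1, 2)), Mul(2, 160, -4)), -511) = Add(Add(Pow(21, Rational(1, 2)), -1280), -511) = Add(Add(-1280, Pow(21, Rational(1, 2))), -511) = Add(-1791, Pow(21, Rational(1, 2)))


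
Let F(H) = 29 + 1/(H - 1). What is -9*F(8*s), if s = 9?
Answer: -18540/71 ≈ -261.13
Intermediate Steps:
F(H) = 29 + 1/(-1 + H)
-9*F(8*s) = -9*(-28 + 29*(8*9))/(-1 + 8*9) = -9*(-28 + 29*72)/(-1 + 72) = -9*(-28 + 2088)/71 = -9*2060/71 = -18540/71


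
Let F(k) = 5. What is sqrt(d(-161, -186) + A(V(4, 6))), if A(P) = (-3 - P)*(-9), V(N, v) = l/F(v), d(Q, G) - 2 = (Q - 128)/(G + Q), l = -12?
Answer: 2*sqrt(6195685)/1735 ≈ 2.8693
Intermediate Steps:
d(Q, G) = 2 + (-128 + Q)/(G + Q) (d(Q, G) = 2 + (Q - 128)/(G + Q) = 2 + (-128 + Q)/(G + Q))
V(N, v) = -12/5
A(P) = 27 + 9*P
sqrt(d(-161, -186) + A(V(4, 6))) = sqrt((-128 + 2*(-186) + 3*(-161))/(-186 - 161) + (27 + 9*(-12/5))) = sqrt((-128 - 372 - 483)/(-347) + (27 - 108/5)) = sqrt(-1/347*(-983) + 27/5) = sqrt(983/347 + 27/5) = sqrt(14284/1735) = 2*sqrt(6195685)/1735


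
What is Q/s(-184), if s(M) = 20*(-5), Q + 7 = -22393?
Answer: 224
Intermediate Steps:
Q = -22400 (Q = -7 - 22393 = -22400)
s(M) = -100
Q/s(-184) = -22400/(-100) = -22400*(-1/100) = 224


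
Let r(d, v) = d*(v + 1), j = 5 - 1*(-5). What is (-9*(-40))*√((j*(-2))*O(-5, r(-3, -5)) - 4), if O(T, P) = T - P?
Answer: 1440*√21 ≈ 6598.9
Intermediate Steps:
j = 10 (j = 5 + 5 = 10)
r(d, v) = d*(1 + v)
(-9*(-40))*√((j*(-2))*O(-5, r(-3, -5)) - 4) = (-9*(-40))*√((10*(-2))*(-5 - (-3)*(1 - 5)) - 4) = 360*√(-20*(-5 - (-3)*(-4)) - 4) = 360*√(-20*(-5 - 1*12) - 4) = 360*√(-20*(-5 - 12) - 4) = 360*√(-20*(-17) - 4) = 360*√(340 - 4) = 360*√336 = 360*(4*√21) = 1440*√21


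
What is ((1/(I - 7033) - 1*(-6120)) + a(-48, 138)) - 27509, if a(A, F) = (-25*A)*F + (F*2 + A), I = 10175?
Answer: 453827339/3142 ≈ 1.4444e+5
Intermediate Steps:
a(A, F) = A + 2*F - 25*A*F (a(A, F) = -25*A*F + (2*F + A) = -25*A*F + (A + 2*F) = A + 2*F - 25*A*F)
((1/(I - 7033) - 1*(-6120)) + a(-48, 138)) - 27509 = ((1/(10175 - 7033) - 1*(-6120)) + (-48 + 2*138 - 25*(-48)*138)) - 27509 = ((1/3142 + 6120) + (-48 + 276 + 165600)) - 27509 = ((1/3142 + 6120) + 165828) - 27509 = (19229041/3142 + 165828) - 27509 = 540260617/3142 - 27509 = 453827339/3142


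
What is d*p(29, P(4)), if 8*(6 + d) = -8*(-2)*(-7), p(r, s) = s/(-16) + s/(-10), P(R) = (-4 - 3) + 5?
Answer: -13/2 ≈ -6.5000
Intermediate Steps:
P(R) = -2 (P(R) = -7 + 5 = -2)
p(r, s) = -13*s/80 (p(r, s) = s*(-1/16) + s*(-⅒) = -s/16 - s/10 = -13*s/80)
d = -20 (d = -6 + (-8*(-2)*(-7))/8 = -6 + (16*(-7))/8 = -6 + (⅛)*(-112) = -6 - 14 = -20)
d*p(29, P(4)) = -(-13)*(-2)/4 = -20*13/40 = -13/2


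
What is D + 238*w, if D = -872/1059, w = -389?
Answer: -98045210/1059 ≈ -92583.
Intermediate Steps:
D = -872/1059 (D = -872*1/1059 = -872/1059 ≈ -0.82342)
D + 238*w = -872/1059 + 238*(-389) = -872/1059 - 92582 = -98045210/1059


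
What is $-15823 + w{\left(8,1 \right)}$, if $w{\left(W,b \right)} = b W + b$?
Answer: $-15814$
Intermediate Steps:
$w{\left(W,b \right)} = b + W b$ ($w{\left(W,b \right)} = W b + b = b + W b$)
$-15823 + w{\left(8,1 \right)} = -15823 + 1 \left(1 + 8\right) = -15823 + 1 \cdot 9 = -15823 + 9 = -15814$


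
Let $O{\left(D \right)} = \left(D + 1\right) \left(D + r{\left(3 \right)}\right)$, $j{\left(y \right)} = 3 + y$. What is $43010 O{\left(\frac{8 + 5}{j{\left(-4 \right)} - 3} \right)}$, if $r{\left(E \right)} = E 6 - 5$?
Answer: $- \frac{7548255}{8} \approx -9.4353 \cdot 10^{5}$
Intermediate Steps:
$r{\left(E \right)} = -5 + 6 E$ ($r{\left(E \right)} = 6 E - 5 = -5 + 6 E$)
$O{\left(D \right)} = \left(1 + D\right) \left(13 + D\right)$ ($O{\left(D \right)} = \left(D + 1\right) \left(D + \left(-5 + 6 \cdot 3\right)\right) = \left(1 + D\right) \left(D + \left(-5 + 18\right)\right) = \left(1 + D\right) \left(D + 13\right) = \left(1 + D\right) \left(13 + D\right)$)
$43010 O{\left(\frac{8 + 5}{j{\left(-4 \right)} - 3} \right)} = 43010 \left(13 + \left(\frac{8 + 5}{\left(3 - 4\right) - 3}\right)^{2} + 14 \frac{8 + 5}{\left(3 - 4\right) - 3}\right) = 43010 \left(13 + \left(\frac{13}{-1 - 3}\right)^{2} + 14 \frac{13}{-1 - 3}\right) = 43010 \left(13 + \left(\frac{13}{-4}\right)^{2} + 14 \frac{13}{-4}\right) = 43010 \left(13 + \left(13 \left(- \frac{1}{4}\right)\right)^{2} + 14 \cdot 13 \left(- \frac{1}{4}\right)\right) = 43010 \left(13 + \left(- \frac{13}{4}\right)^{2} + 14 \left(- \frac{13}{4}\right)\right) = 43010 \left(13 + \frac{169}{16} - \frac{91}{2}\right) = 43010 \left(- \frac{351}{16}\right) = - \frac{7548255}{8}$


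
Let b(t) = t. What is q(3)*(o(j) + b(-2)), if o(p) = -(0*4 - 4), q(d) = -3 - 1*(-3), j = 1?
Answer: 0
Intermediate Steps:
q(d) = 0 (q(d) = -3 + 3 = 0)
o(p) = 4 (o(p) = -(0 - 4) = -1*(-4) = 4)
q(3)*(o(j) + b(-2)) = 0*(4 - 2) = 0*2 = 0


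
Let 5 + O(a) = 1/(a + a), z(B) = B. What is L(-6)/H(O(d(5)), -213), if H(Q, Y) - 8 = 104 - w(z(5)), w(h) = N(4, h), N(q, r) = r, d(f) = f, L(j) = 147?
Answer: 147/107 ≈ 1.3738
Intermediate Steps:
w(h) = h
O(a) = -5 + 1/(2*a) (O(a) = -5 + 1/(a + a) = -5 + 1/(2*a))
H(Q, Y) = 107 (H(Q, Y) = 8 + (104 - 1*5) = 8 + (104 - 5) = 8 + 99 = 107)
L(-6)/H(O(d(5)), -213) = 147/107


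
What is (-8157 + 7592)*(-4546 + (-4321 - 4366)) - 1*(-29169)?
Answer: 7505814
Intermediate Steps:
(-8157 + 7592)*(-4546 + (-4321 - 4366)) - 1*(-29169) = -565*(-4546 - 8687) + 29169 = -565*(-13233) + 29169 = 7476645 + 29169 = 7505814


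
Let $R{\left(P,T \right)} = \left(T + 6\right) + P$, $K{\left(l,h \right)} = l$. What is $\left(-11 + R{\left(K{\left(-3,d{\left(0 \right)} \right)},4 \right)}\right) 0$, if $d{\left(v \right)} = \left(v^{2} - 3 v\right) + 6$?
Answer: $0$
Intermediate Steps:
$d{\left(v \right)} = 6 + v^{2} - 3 v$
$R{\left(P,T \right)} = 6 + P + T$ ($R{\left(P,T \right)} = \left(6 + T\right) + P = 6 + P + T$)
$\left(-11 + R{\left(K{\left(-3,d{\left(0 \right)} \right)},4 \right)}\right) 0 = \left(-11 + \left(6 - 3 + 4\right)\right) 0 = \left(-11 + 7\right) 0 = \left(-4\right) 0 = 0$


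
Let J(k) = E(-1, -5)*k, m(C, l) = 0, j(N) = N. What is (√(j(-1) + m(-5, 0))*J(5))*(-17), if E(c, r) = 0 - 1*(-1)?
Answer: -85*I ≈ -85.0*I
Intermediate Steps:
E(c, r) = 1 (E(c, r) = 0 + 1 = 1)
J(k) = k (J(k) = 1*k = k)
(√(j(-1) + m(-5, 0))*J(5))*(-17) = (√(-1 + 0)*5)*(-17) = (√(-1)*5)*(-17) = (I*5)*(-17) = (5*I)*(-17) = -85*I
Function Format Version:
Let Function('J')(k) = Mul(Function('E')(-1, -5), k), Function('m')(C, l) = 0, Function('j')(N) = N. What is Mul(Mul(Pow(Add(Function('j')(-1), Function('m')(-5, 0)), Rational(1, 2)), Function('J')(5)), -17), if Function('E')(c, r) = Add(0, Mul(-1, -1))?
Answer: Mul(-85, I) ≈ Mul(-85.000, I)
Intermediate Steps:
Function('E')(c, r) = 1 (Function('E')(c, r) = Add(0, 1) = 1)
Function('J')(k) = k (Function('J')(k) = Mul(1, k) = k)
Mul(Mul(Pow(Add(Function('j')(-1), Function('m')(-5, 0)), Rational(1, 2)), Function('J')(5)), -17) = Mul(Mul(Pow(Add(-1, 0), Rational(1, 2)), 5), -17) = Mul(Mul(Pow(-1, Rational(1, 2)), 5), -17) = Mul(Mul(I, 5), -17) = Mul(Mul(5, I), -17) = Mul(-85, I)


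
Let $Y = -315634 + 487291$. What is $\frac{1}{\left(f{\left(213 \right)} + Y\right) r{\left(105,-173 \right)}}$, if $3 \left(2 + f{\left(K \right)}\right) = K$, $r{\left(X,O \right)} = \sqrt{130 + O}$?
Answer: $- \frac{i \sqrt{43}}{7384218} \approx - 8.8803 \cdot 10^{-7} i$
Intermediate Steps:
$f{\left(K \right)} = -2 + \frac{K}{3}$
$Y = 171657$
$\frac{1}{\left(f{\left(213 \right)} + Y\right) r{\left(105,-173 \right)}} = \frac{1}{\left(\left(-2 + \frac{1}{3} \cdot 213\right) + 171657\right) \sqrt{130 - 173}} = \frac{1}{\left(\left(-2 + 71\right) + 171657\right) \sqrt{-43}} = \frac{1}{\left(69 + 171657\right) i \sqrt{43}} = \frac{\left(- \frac{1}{43}\right) i \sqrt{43}}{171726} = - \frac{i \sqrt{43}}{7384218}$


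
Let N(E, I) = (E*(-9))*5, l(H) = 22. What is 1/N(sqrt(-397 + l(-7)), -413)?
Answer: I*sqrt(15)/3375 ≈ 0.0011476*I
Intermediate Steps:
N(E, I) = -45*E (N(E, I) = -9*E*5 = -45*E)
1/N(sqrt(-397 + l(-7)), -413) = 1/(-45*sqrt(-397 + 22)) = 1/(-225*I*sqrt(15)) = I*sqrt(15)/3375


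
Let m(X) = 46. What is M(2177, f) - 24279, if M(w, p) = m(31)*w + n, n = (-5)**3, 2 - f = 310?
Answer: 75738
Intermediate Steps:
f = -308 (f = 2 - 1*310 = 2 - 310 = -308)
n = -125
M(w, p) = -125 + 46*w (M(w, p) = 46*w - 125 = -125 + 46*w)
M(2177, f) - 24279 = (-125 + 46*2177) - 24279 = (-125 + 100142) - 24279 = 100017 - 24279 = 75738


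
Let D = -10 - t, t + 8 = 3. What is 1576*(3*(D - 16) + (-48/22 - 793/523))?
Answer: -604733264/5753 ≈ -1.0512e+5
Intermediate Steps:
t = -5 (t = -8 + 3 = -5)
D = -5 (D = -10 - 1*(-5) = -10 + 5 = -5)
1576*(3*(D - 16) + (-48/22 - 793/523)) = 1576*(3*(-5 - 16) + (-48/22 - 793/523)) = 1576*(3*(-21) + (-48*1/22 - 793*1/523)) = 1576*(-63 + (-24/11 - 793/523)) = 1576*(-63 - 21275/5753) = 1576*(-383714/5753) = -604733264/5753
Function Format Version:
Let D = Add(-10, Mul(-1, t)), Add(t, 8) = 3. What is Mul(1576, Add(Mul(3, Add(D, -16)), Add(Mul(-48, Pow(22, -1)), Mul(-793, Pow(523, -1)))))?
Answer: Rational(-604733264, 5753) ≈ -1.0512e+5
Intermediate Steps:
t = -5 (t = Add(-8, 3) = -5)
D = -5 (D = Add(-10, Mul(-1, -5)) = Add(-10, 5) = -5)
Mul(1576, Add(Mul(3, Add(D, -16)), Add(Mul(-48, Pow(22, -1)), Mul(-793, Pow(523, -1))))) = Mul(1576, Add(Mul(3, Add(-5, -16)), Add(Mul(-48, Pow(22, -1)), Mul(-793, Pow(523, -1))))) = Mul(1576, Add(Mul(3, -21), Add(Mul(-48, Rational(1, 22)), Mul(-793, Rational(1, 523))))) = Mul(1576, Add(-63, Add(Rational(-24, 11), Rational(-793, 523)))) = Mul(1576, Add(-63, Rational(-21275, 5753))) = Mul(1576, Rational(-383714, 5753)) = Rational(-604733264, 5753)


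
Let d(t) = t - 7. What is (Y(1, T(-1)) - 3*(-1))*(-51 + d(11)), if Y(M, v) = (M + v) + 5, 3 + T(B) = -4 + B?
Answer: -47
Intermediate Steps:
T(B) = -7 + B (T(B) = -3 + (-4 + B) = -7 + B)
Y(M, v) = 5 + M + v
d(t) = -7 + t
(Y(1, T(-1)) - 3*(-1))*(-51 + d(11)) = ((5 + 1 + (-7 - 1)) - 3*(-1))*(-51 + (-7 + 11)) = ((5 + 1 - 8) + 3)*(-51 + 4) = (-2 + 3)*(-47) = 1*(-47) = -47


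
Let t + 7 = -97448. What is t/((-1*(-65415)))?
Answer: -73/49 ≈ -1.4898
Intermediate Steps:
t = -97455 (t = -7 - 97448 = -97455)
t/((-1*(-65415))) = -97455/((-1*(-65415))) = -97455/65415 = -97455*1/65415 = -73/49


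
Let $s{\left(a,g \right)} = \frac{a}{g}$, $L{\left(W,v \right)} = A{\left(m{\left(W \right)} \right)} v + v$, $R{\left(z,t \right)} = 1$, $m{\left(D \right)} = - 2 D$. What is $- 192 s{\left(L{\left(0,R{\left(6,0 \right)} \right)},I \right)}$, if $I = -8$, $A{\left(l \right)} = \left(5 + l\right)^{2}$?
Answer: $624$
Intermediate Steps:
$L{\left(W,v \right)} = v + v \left(5 - 2 W\right)^{2}$ ($L{\left(W,v \right)} = \left(5 - 2 W\right)^{2} v + v = v \left(5 - 2 W\right)^{2} + v = v + v \left(5 - 2 W\right)^{2}$)
$- 192 s{\left(L{\left(0,R{\left(6,0 \right)} \right)},I \right)} = - 192 \frac{1 \left(1 + \left(-5 + 2 \cdot 0\right)^{2}\right)}{-8} = - 192 \cdot 1 \left(1 + \left(-5 + 0\right)^{2}\right) \left(- \frac{1}{8}\right) = - 192 \cdot 1 \left(1 + \left(-5\right)^{2}\right) \left(- \frac{1}{8}\right) = - 192 \cdot 1 \left(1 + 25\right) \left(- \frac{1}{8}\right) = - 192 \cdot 1 \cdot 26 \left(- \frac{1}{8}\right) = - 192 \cdot 26 \left(- \frac{1}{8}\right) = \left(-192\right) \left(- \frac{13}{4}\right) = 624$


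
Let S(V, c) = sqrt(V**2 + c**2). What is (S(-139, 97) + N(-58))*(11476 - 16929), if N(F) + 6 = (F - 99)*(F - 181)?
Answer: -204580201 - 70889*sqrt(170) ≈ -2.0550e+8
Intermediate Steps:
N(F) = -6 + (-181 + F)*(-99 + F) (N(F) = -6 + (F - 99)*(F - 181) = -6 + (-99 + F)*(-181 + F) = -6 + (-181 + F)*(-99 + F))
(S(-139, 97) + N(-58))*(11476 - 16929) = (sqrt((-139)**2 + 97**2) + (17913 + (-58)**2 - 280*(-58)))*(11476 - 16929) = (sqrt(19321 + 9409) + (17913 + 3364 + 16240))*(-5453) = (sqrt(28730) + 37517)*(-5453) = (13*sqrt(170) + 37517)*(-5453) = (37517 + 13*sqrt(170))*(-5453) = -204580201 - 70889*sqrt(170)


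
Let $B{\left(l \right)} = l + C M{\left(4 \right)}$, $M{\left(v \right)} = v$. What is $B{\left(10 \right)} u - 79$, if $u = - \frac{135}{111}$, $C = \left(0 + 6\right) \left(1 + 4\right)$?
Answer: $- \frac{8773}{37} \approx -237.11$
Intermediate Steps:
$C = 30$ ($C = 6 \cdot 5 = 30$)
$u = - \frac{45}{37}$ ($u = \left(-135\right) \frac{1}{111} = - \frac{45}{37} \approx -1.2162$)
$B{\left(l \right)} = 120 + l$ ($B{\left(l \right)} = l + 30 \cdot 4 = l + 120 = 120 + l$)
$B{\left(10 \right)} u - 79 = \left(120 + 10\right) \left(- \frac{45}{37}\right) - 79 = 130 \left(- \frac{45}{37}\right) - 79 = - \frac{5850}{37} - 79 = - \frac{8773}{37}$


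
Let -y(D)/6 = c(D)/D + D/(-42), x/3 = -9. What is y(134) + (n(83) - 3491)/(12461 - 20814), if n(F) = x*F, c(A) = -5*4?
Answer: 81189802/3917557 ≈ 20.725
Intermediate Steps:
c(A) = -20
x = -27 (x = 3*(-9) = -27)
y(D) = 120/D + D/7 (y(D) = -6*(-20/D + D/(-42)) = -6*(-20/D + D*(-1/42)) = -6*(-20/D - D/42) = 120/D + D/7)
n(F) = -27*F
y(134) + (n(83) - 3491)/(12461 - 20814) = (120/134 + (⅐)*134) + (-27*83 - 3491)/(12461 - 20814) = (120*(1/134) + 134/7) + (-2241 - 3491)/(-8353) = (60/67 + 134/7) - 5732*(-1/8353) = 9398/469 + 5732/8353 = 81189802/3917557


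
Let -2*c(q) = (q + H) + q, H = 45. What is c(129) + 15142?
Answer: 29981/2 ≈ 14991.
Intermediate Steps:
c(q) = -45/2 - q (c(q) = -((q + 45) + q)/2 = -((45 + q) + q)/2 = -(45 + 2*q)/2 = -45/2 - q)
c(129) + 15142 = (-45/2 - 1*129) + 15142 = (-45/2 - 129) + 15142 = -303/2 + 15142 = 29981/2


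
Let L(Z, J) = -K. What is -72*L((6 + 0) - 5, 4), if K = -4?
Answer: -288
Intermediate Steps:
L(Z, J) = 4 (L(Z, J) = -1*(-4) = 4)
-72*L((6 + 0) - 5, 4) = -72*4 = -288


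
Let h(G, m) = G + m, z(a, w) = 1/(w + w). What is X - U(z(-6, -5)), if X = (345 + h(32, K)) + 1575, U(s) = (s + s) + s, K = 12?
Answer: 19643/10 ≈ 1964.3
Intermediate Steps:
z(a, w) = 1/(2*w)
U(s) = 3*s (U(s) = 2*s + s = 3*s)
X = 1964 (X = (345 + (32 + 12)) + 1575 = (345 + 44) + 1575 = 389 + 1575 = 1964)
X - U(z(-6, -5)) = 1964 - 3*(1/2)/(-5) = 1964 - 3*(1/2)*(-1/5) = 1964 - 3*(-1)/10 = 1964 - 1*(-3/10) = 1964 + 3/10 = 19643/10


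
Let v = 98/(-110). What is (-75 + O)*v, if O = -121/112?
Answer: 59647/880 ≈ 67.781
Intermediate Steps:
v = -49/55 (v = 98*(-1/110) = -49/55 ≈ -0.89091)
O = -121/112 (O = -121*1/112 = -121/112 ≈ -1.0804)
(-75 + O)*v = (-75 - 121/112)*(-49/55) = -8521/112*(-49/55) = 59647/880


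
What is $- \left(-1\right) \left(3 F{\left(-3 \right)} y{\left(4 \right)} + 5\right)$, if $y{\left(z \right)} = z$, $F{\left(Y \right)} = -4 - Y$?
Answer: $-7$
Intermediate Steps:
$- \left(-1\right) \left(3 F{\left(-3 \right)} y{\left(4 \right)} + 5\right) = - \left(-1\right) \left(3 \left(-4 - -3\right) 4 + 5\right) = - \left(-1\right) \left(3 \left(-4 + 3\right) 4 + 5\right) = - \left(-1\right) \left(3 \left(-1\right) 4 + 5\right) = - \left(-1\right) \left(\left(-3\right) 4 + 5\right) = - \left(-1\right) \left(-12 + 5\right) = - \left(-1\right) \left(-7\right) = \left(-1\right) 7 = -7$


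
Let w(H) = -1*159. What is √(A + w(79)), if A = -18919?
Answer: I*√19078 ≈ 138.12*I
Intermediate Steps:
w(H) = -159
√(A + w(79)) = √(-18919 - 159) = √(-19078) = I*√19078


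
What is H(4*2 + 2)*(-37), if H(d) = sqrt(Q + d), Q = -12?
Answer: -37*I*sqrt(2) ≈ -52.326*I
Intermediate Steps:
H(d) = sqrt(-12 + d)
H(4*2 + 2)*(-37) = sqrt(-12 + (4*2 + 2))*(-37) = sqrt(-12 + (8 + 2))*(-37) = sqrt(-12 + 10)*(-37) = sqrt(-2)*(-37) = (I*sqrt(2))*(-37) = -37*I*sqrt(2)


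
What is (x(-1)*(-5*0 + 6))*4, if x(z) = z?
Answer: -24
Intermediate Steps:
(x(-1)*(-5*0 + 6))*4 = -(-5*0 + 6)*4 = -(0 + 6)*4 = -1*6*4 = -6*4 = -24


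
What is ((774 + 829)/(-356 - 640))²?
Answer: 2569609/992016 ≈ 2.5903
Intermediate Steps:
((774 + 829)/(-356 - 640))² = (1603/(-996))² = (1603*(-1/996))² = (-1603/996)² = 2569609/992016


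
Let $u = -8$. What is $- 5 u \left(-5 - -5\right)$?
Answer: $0$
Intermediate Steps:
$- 5 u \left(-5 - -5\right) = \left(-5\right) \left(-8\right) \left(-5 - -5\right) = 40 \left(-5 + 5\right) = 40 \cdot 0 = 0$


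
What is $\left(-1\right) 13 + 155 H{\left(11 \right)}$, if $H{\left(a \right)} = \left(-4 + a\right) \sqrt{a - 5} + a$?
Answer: $1692 + 1085 \sqrt{6} \approx 4349.7$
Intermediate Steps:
$H{\left(a \right)} = a + \sqrt{-5 + a} \left(-4 + a\right)$ ($H{\left(a \right)} = \left(-4 + a\right) \sqrt{-5 + a} + a = \sqrt{-5 + a} \left(-4 + a\right) + a = a + \sqrt{-5 + a} \left(-4 + a\right)$)
$\left(-1\right) 13 + 155 H{\left(11 \right)} = \left(-1\right) 13 + 155 \left(11 - 4 \sqrt{-5 + 11} + 11 \sqrt{-5 + 11}\right) = -13 + 155 \left(11 - 4 \sqrt{6} + 11 \sqrt{6}\right) = -13 + 155 \left(11 + 7 \sqrt{6}\right) = -13 + \left(1705 + 1085 \sqrt{6}\right) = 1692 + 1085 \sqrt{6}$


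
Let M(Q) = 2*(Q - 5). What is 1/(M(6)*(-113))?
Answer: -1/226 ≈ -0.0044248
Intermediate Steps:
M(Q) = -10 + 2*Q (M(Q) = 2*(-5 + Q) = -10 + 2*Q)
1/(M(6)*(-113)) = 1/((-10 + 2*6)*(-113)) = 1/((-10 + 12)*(-113)) = 1/(2*(-113)) = 1/(-226) = -1/226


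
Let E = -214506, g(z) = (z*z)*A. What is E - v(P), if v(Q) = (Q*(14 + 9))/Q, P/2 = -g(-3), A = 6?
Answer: -214529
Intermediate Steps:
g(z) = 6*z² (g(z) = (z*z)*6 = z²*6 = 6*z²)
P = -108 (P = 2*(-6*(-3)²) = 2*(-6*9) = 2*(-1*54) = 2*(-54) = -108)
v(Q) = 23 (v(Q) = (Q*23)/Q = (23*Q)/Q = 23)
E - v(P) = -214506 - 1*23 = -214506 - 23 = -214529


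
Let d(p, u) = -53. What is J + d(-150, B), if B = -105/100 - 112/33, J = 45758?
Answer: 45705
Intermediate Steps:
B = -2933/660 (B = -105*1/100 - 112*1/33 = -21/20 - 112/33 = -2933/660 ≈ -4.4439)
J + d(-150, B) = 45758 - 53 = 45705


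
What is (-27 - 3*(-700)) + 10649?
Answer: 12722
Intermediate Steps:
(-27 - 3*(-700)) + 10649 = (-27 + 2100) + 10649 = 2073 + 10649 = 12722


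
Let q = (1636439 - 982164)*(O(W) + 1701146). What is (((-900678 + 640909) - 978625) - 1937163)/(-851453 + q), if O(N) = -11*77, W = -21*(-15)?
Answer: -13747/4815854012 ≈ -2.8545e-6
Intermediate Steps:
W = 315
O(N) = -847
q = 1112463128225 (q = (1636439 - 982164)*(-847 + 1701146) = 654275*1700299 = 1112463128225)
(((-900678 + 640909) - 978625) - 1937163)/(-851453 + q) = (((-900678 + 640909) - 978625) - 1937163)/(-851453 + 1112463128225) = ((-259769 - 978625) - 1937163)/1112462276772 = (-1238394 - 1937163)*(1/1112462276772) = -3175557*1/1112462276772 = -13747/4815854012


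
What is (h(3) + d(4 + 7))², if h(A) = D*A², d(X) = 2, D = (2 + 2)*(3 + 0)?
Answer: 12100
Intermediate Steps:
D = 12 (D = 4*3 = 12)
h(A) = 12*A²
(h(3) + d(4 + 7))² = (12*3² + 2)² = (12*9 + 2)² = (108 + 2)² = 110² = 12100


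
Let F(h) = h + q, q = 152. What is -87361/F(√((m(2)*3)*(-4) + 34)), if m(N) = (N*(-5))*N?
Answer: -6639436/11415 + 87361*√274/22830 ≈ -518.30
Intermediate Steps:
m(N) = -5*N² (m(N) = (-5*N)*N = -5*N²)
F(h) = 152 + h (F(h) = h + 152 = 152 + h)
-87361/F(√((m(2)*3)*(-4) + 34)) = -87361/(152 + √((-5*2²*3)*(-4) + 34)) = -87361/(152 + √((-5*4*3)*(-4) + 34)) = -87361/(152 + √(-20*3*(-4) + 34)) = -87361/(152 + √(-60*(-4) + 34)) = -87361/(152 + √(240 + 34)) = -87361/(152 + √274)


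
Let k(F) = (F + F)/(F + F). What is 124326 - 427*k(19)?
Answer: 123899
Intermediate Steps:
k(F) = 1 (k(F) = (2*F)/((2*F)) = (2*F)*(1/(2*F)) = 1)
124326 - 427*k(19) = 124326 - 427*1 = 124326 - 427 = 123899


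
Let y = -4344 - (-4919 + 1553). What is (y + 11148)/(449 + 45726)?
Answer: 2034/9235 ≈ 0.22025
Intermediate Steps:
y = -978 (y = -4344 - 1*(-3366) = -4344 + 3366 = -978)
(y + 11148)/(449 + 45726) = (-978 + 11148)/(449 + 45726) = 10170/46175 = 10170*(1/46175) = 2034/9235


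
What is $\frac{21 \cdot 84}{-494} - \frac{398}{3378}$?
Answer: $- \frac{1538851}{417183} \approx -3.6887$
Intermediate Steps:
$\frac{21 \cdot 84}{-494} - \frac{398}{3378} = 1764 \left(- \frac{1}{494}\right) - \frac{199}{1689} = - \frac{882}{247} - \frac{199}{1689} = - \frac{1538851}{417183}$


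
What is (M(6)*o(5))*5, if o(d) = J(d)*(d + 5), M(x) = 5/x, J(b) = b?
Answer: 625/3 ≈ 208.33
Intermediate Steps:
o(d) = d*(5 + d) (o(d) = d*(d + 5) = d*(5 + d))
(M(6)*o(5))*5 = ((5/6)*(5*(5 + 5)))*5 = ((5*(⅙))*(5*10))*5 = ((⅚)*50)*5 = (125/3)*5 = 625/3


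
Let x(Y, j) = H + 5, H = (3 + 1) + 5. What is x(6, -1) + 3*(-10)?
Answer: -16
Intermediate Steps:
H = 9 (H = 4 + 5 = 9)
x(Y, j) = 14 (x(Y, j) = 9 + 5 = 14)
x(6, -1) + 3*(-10) = 14 + 3*(-10) = 14 - 30 = -16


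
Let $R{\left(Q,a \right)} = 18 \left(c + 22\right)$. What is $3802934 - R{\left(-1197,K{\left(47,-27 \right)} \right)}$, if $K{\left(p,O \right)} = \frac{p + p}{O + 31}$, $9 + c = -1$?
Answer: $3802718$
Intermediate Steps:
$c = -10$ ($c = -9 - 1 = -10$)
$K{\left(p,O \right)} = \frac{2 p}{31 + O}$
$R{\left(Q,a \right)} = 216$ ($R{\left(Q,a \right)} = 18 \left(-10 + 22\right) = 18 \cdot 12 = 216$)
$3802934 - R{\left(-1197,K{\left(47,-27 \right)} \right)} = 3802934 - 216 = 3802718$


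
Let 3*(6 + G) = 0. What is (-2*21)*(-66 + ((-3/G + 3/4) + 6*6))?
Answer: 2415/2 ≈ 1207.5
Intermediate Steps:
G = -6 (G = -6 + (⅓)*0 = -6 + 0 = -6)
(-2*21)*(-66 + ((-3/G + 3/4) + 6*6)) = (-2*21)*(-66 + ((-3/(-6) + 3/4) + 6*6)) = -42*(-66 + ((-3*(-⅙) + 3*(¼)) + 36)) = -42*(-66 + ((½ + ¾) + 36)) = -42*(-66 + (5/4 + 36)) = -42*(-66 + 149/4) = -42*(-115/4) = 2415/2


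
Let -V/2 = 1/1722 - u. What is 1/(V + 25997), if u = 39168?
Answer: 861/89830712 ≈ 9.5847e-6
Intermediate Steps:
V = 67447295/861 (V = -2*(1/1722 - 1*39168) = -2*(1/1722 - 39168) = -2*(-67447295/1722) = 67447295/861 ≈ 78336.)
1/(V + 25997) = 1/(67447295/861 + 25997) = 1/(89830712/861) = 861/89830712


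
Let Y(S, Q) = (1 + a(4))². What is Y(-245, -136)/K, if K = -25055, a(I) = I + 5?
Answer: -20/5011 ≈ -0.0039912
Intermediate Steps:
a(I) = 5 + I
Y(S, Q) = 100 (Y(S, Q) = (1 + (5 + 4))² = (1 + 9)² = 10² = 100)
Y(-245, -136)/K = 100/(-25055) = 100*(-1/25055) = -20/5011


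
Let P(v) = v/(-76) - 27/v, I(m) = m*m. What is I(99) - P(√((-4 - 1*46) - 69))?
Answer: 9801 - 1933*I*√119/9044 ≈ 9801.0 - 2.3316*I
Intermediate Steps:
I(m) = m²
P(v) = -27/v - v/76 (P(v) = v*(-1/76) - 27/v = -v/76 - 27/v = -27/v - v/76)
I(99) - P(√((-4 - 1*46) - 69)) = 99² - (-27/√((-4 - 1*46) - 69) - √((-4 - 1*46) - 69)/76) = 9801 - (-27/√((-4 - 46) - 69) - √((-4 - 46) - 69)/76) = 9801 - (-27/√(-50 - 69) - √(-50 - 69)/76) = 9801 - (-27*(-I*√119/119) - I*√119/76) = 9801 - (-(-27)*I*√119/119 - I*√119/76) = 9801 - (27*I*√119/119 - I*√119/76) = 9801 - 1933*I*√119/9044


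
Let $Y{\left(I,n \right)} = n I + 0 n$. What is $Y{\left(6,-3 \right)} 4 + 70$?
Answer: $-2$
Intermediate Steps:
$Y{\left(I,n \right)} = I n$ ($Y{\left(I,n \right)} = I n + 0 = I n$)
$Y{\left(6,-3 \right)} 4 + 70 = 6 \left(-3\right) 4 + 70 = \left(-18\right) 4 + 70 = -72 + 70 = -2$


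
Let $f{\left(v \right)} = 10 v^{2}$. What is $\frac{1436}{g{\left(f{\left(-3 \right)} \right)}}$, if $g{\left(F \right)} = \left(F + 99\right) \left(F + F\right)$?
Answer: $\frac{359}{8505} \approx 0.04221$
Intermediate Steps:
$g{\left(F \right)} = 2 F \left(99 + F\right)$ ($g{\left(F \right)} = \left(99 + F\right) 2 F = 2 F \left(99 + F\right)$)
$\frac{1436}{g{\left(f{\left(-3 \right)} \right)}} = \frac{1436}{2 \cdot 10 \left(-3\right)^{2} \left(99 + 10 \left(-3\right)^{2}\right)} = \frac{1436}{2 \cdot 10 \cdot 9 \left(99 + 10 \cdot 9\right)} = \frac{1436}{2 \cdot 90 \left(99 + 90\right)} = \frac{1436}{2 \cdot 90 \cdot 189} = \frac{1436}{34020} = 1436 \cdot \frac{1}{34020} = \frac{359}{8505}$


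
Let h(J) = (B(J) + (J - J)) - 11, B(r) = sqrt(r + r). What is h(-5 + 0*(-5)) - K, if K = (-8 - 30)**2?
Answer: -1455 + I*sqrt(10) ≈ -1455.0 + 3.1623*I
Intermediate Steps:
B(r) = sqrt(2)*sqrt(r) (B(r) = sqrt(2*r) = sqrt(2)*sqrt(r))
h(J) = -11 + sqrt(2)*sqrt(J) (h(J) = (sqrt(2)*sqrt(J) + (J - J)) - 11 = (sqrt(2)*sqrt(J) + 0) - 11 = sqrt(2)*sqrt(J) - 11 = -11 + sqrt(2)*sqrt(J))
K = 1444 (K = (-38)**2 = 1444)
h(-5 + 0*(-5)) - K = (-11 + sqrt(2)*sqrt(-5 + 0*(-5))) - 1*1444 = (-11 + sqrt(2)*sqrt(-5 + 0)) - 1444 = (-11 + sqrt(2)*sqrt(-5)) - 1444 = (-11 + sqrt(2)*(I*sqrt(5))) - 1444 = (-11 + I*sqrt(10)) - 1444 = -1455 + I*sqrt(10)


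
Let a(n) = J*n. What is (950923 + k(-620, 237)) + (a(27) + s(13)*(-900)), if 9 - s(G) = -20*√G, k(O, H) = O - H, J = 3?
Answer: 942047 - 18000*√13 ≈ 8.7715e+5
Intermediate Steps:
a(n) = 3*n
s(G) = 9 + 20*√G (s(G) = 9 - (-20)*√G = 9 + 20*√G)
(950923 + k(-620, 237)) + (a(27) + s(13)*(-900)) = (950923 + (-620 - 1*237)) + (3*27 + (9 + 20*√13)*(-900)) = (950923 + (-620 - 237)) + (81 + (-8100 - 18000*√13)) = (950923 - 857) + (-8019 - 18000*√13) = 950066 + (-8019 - 18000*√13) = 942047 - 18000*√13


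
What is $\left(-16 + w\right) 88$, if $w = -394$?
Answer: $-36080$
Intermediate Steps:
$\left(-16 + w\right) 88 = \left(-16 - 394\right) 88 = \left(-410\right) 88 = -36080$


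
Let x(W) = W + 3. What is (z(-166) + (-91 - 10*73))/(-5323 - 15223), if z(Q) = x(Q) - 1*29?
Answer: 1013/20546 ≈ 0.049304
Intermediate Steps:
x(W) = 3 + W
z(Q) = -26 + Q (z(Q) = (3 + Q) - 1*29 = (3 + Q) - 29 = -26 + Q)
(z(-166) + (-91 - 10*73))/(-5323 - 15223) = ((-26 - 166) + (-91 - 10*73))/(-5323 - 15223) = (-192 + (-91 - 730))/(-20546) = (-192 - 821)*(-1/20546) = -1013*(-1/20546) = 1013/20546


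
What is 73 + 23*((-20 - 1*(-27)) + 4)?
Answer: 326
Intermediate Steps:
73 + 23*((-20 - 1*(-27)) + 4) = 73 + 23*((-20 + 27) + 4) = 73 + 23*(7 + 4) = 73 + 23*11 = 73 + 253 = 326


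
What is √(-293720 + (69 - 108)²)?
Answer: I*√292199 ≈ 540.55*I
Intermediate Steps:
√(-293720 + (69 - 108)²) = √(-293720 + (-39)²) = √(-293720 + 1521) = √(-292199) = I*√292199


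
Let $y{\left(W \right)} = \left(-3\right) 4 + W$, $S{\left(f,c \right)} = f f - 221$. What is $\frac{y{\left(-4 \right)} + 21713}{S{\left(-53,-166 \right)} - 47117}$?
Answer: $- \frac{21697}{44529} \approx -0.48726$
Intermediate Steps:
$S{\left(f,c \right)} = -221 + f^{2}$ ($S{\left(f,c \right)} = f^{2} - 221 = -221 + f^{2}$)
$y{\left(W \right)} = -12 + W$
$\frac{y{\left(-4 \right)} + 21713}{S{\left(-53,-166 \right)} - 47117} = \frac{\left(-12 - 4\right) + 21713}{\left(-221 + \left(-53\right)^{2}\right) - 47117} = \frac{-16 + 21713}{\left(-221 + 2809\right) - 47117} = \frac{21697}{2588 - 47117} = \frac{21697}{-44529} = 21697 \left(- \frac{1}{44529}\right) = - \frac{21697}{44529}$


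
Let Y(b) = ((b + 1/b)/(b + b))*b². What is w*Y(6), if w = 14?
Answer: 259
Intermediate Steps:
Y(b) = b*(b + 1/b)/2 (Y(b) = ((b + 1/b)/((2*b)))*b² = ((b + 1/b)*(1/(2*b)))*b² = ((b + 1/b)/(2*b))*b² = b*(b + 1/b)/2)
w*Y(6) = 14*(½ + (½)*6²) = 14*(½ + (½)*36) = 14*(½ + 18) = 14*(37/2) = 259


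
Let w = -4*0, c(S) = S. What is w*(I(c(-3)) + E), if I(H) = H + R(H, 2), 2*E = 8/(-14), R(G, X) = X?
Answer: 0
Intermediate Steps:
E = -2/7 (E = (8/(-14))/2 = (8*(-1/14))/2 = (1/2)*(-4/7) = -2/7 ≈ -0.28571)
I(H) = 2 + H (I(H) = H + 2 = 2 + H)
w = 0
w*(I(c(-3)) + E) = 0*((2 - 3) - 2/7) = 0*(-1 - 2/7) = 0*(-9/7) = 0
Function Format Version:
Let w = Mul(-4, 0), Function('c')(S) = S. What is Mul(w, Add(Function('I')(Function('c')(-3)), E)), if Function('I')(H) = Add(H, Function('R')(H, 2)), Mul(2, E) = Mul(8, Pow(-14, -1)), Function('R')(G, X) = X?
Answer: 0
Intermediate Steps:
E = Rational(-2, 7) (E = Mul(Rational(1, 2), Mul(8, Pow(-14, -1))) = Mul(Rational(1, 2), Mul(8, Rational(-1, 14))) = Mul(Rational(1, 2), Rational(-4, 7)) = Rational(-2, 7) ≈ -0.28571)
Function('I')(H) = Add(2, H) (Function('I')(H) = Add(H, 2) = Add(2, H))
w = 0
Mul(w, Add(Function('I')(Function('c')(-3)), E)) = Mul(0, Add(Add(2, -3), Rational(-2, 7))) = Mul(0, Add(-1, Rational(-2, 7))) = Mul(0, Rational(-9, 7)) = 0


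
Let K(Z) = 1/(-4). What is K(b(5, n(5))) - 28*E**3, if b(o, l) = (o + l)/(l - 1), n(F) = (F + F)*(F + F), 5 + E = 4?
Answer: 111/4 ≈ 27.750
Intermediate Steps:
E = -1 (E = -5 + 4 = -1)
n(F) = 4*F**2 (n(F) = (2*F)*(2*F) = 4*F**2)
b(o, l) = (l + o)/(-1 + l)
K(Z) = -1/4
K(b(5, n(5))) - 28*E**3 = -1/4 - 28*(-1)**3 = -1/4 - 28*(-1) = -1/4 + 28 = 111/4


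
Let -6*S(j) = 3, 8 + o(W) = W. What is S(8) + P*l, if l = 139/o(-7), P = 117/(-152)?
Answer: 5041/760 ≈ 6.6329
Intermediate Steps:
o(W) = -8 + W
S(j) = -½ (S(j) = -⅙*3 = -½)
P = -117/152 (P = 117*(-1/152) = -117/152 ≈ -0.76974)
l = -139/15 (l = 139/(-8 - 7) = 139/(-15) = 139*(-1/15) = -139/15 ≈ -9.2667)
S(8) + P*l = -½ - 117/152*(-139/15) = -½ + 5421/760 = 5041/760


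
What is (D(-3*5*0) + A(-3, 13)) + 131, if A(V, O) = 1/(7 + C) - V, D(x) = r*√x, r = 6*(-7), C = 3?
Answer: 1341/10 ≈ 134.10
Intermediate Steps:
r = -42
D(x) = -42*√x
A(V, O) = ⅒ - V (A(V, O) = 1/(7 + 3) - V = 1/10 - V = ⅒ - V)
(D(-3*5*0) + A(-3, 13)) + 131 = (-42*√(-3*5*0) + (⅒ - 1*(-3))) + 131 = (-42*√(-15*0) + (⅒ + 3)) + 131 = (-42*√0 + 31/10) + 131 = (-42*0 + 31/10) + 131 = (0 + 31/10) + 131 = 31/10 + 131 = 1341/10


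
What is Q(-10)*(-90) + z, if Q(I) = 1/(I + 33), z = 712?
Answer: 16286/23 ≈ 708.09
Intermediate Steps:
Q(I) = 1/(33 + I)
Q(-10)*(-90) + z = -90/(33 - 10) + 712 = -90/23 + 712 = 16286/23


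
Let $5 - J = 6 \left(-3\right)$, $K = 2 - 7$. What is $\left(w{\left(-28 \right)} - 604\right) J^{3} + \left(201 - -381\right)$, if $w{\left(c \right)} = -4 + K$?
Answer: $-7457789$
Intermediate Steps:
$K = -5$ ($K = 2 - 7 = -5$)
$J = 23$ ($J = 5 - 6 \left(-3\right) = 5 - -18 = 5 + 18 = 23$)
$w{\left(c \right)} = -9$ ($w{\left(c \right)} = -4 - 5 = -9$)
$\left(w{\left(-28 \right)} - 604\right) J^{3} + \left(201 - -381\right) = \left(-9 - 604\right) 23^{3} + \left(201 - -381\right) = \left(-613\right) 12167 + \left(201 + 381\right) = -7458371 + 582 = -7457789$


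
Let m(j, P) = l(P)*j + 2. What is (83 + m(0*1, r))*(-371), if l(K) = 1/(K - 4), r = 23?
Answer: -31535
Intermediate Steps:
l(K) = 1/(-4 + K)
m(j, P) = 2 + j/(-4 + P) (m(j, P) = j/(-4 + P) + 2 = 2 + j/(-4 + P))
(83 + m(0*1, r))*(-371) = (83 + (-8 + 0*1 + 2*23)/(-4 + 23))*(-371) = (83 + (-8 + 0 + 46)/19)*(-371) = (83 + (1/19)*38)*(-371) = (83 + 2)*(-371) = 85*(-371) = -31535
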